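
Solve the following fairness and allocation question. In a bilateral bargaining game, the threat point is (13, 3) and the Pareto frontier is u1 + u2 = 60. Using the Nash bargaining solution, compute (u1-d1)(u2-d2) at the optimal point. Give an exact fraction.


Step 1: The Nash solution splits surplus symmetrically above the disagreement point
Step 2: u1 = (total + d1 - d2)/2 = (60 + 13 - 3)/2 = 35
Step 3: u2 = (total - d1 + d2)/2 = (60 - 13 + 3)/2 = 25
Step 4: Nash product = (35 - 13) * (25 - 3)
Step 5: = 22 * 22 = 484

484


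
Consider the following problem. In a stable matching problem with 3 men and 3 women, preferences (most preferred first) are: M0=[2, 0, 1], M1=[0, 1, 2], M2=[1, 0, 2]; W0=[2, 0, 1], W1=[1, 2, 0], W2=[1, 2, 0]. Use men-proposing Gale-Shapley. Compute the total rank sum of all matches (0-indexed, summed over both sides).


Step 1: Run Gale-Shapley (men propose, women hold best offer):
  M0 proposes to W2; she accepts
  M1 proposes to W0; she accepts
  M2 proposes to W1; she accepts
Step 2: Final matching: W0-M1, W1-M2, W2-M0
Step 3: 0-indexed ranks (man's rank of his match, then woman's): 0 + 2 + 0 + 1 + 0 + 2
Step 4: Total rank sum = 5

5


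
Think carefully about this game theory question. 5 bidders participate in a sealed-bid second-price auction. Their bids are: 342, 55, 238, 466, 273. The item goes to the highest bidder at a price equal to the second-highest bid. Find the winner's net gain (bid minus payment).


Step 1: Sort bids in descending order: 466, 342, 273, 238, 55
Step 2: The winning bid is the highest: 466
Step 3: The payment equals the second-highest bid: 342
Step 4: Surplus = winner's bid - payment = 466 - 342 = 124

124


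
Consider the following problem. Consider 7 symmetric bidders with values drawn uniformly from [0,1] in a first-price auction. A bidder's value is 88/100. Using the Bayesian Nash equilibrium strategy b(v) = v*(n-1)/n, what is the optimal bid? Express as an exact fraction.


Step 1: The symmetric BNE bidding function is b(v) = v * (n-1) / n
Step 2: Substitute v = 22/25 and n = 7
Step 3: b = 22/25 * 6/7
Step 4: b = 132/175

132/175


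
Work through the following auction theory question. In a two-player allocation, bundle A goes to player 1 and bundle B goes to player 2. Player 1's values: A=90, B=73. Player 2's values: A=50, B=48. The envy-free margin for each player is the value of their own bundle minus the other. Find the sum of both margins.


Step 1: Player 1's margin = v1(A) - v1(B) = 90 - 73 = 17
Step 2: Player 2's margin = v2(B) - v2(A) = 48 - 50 = -2
Step 3: Total margin = 17 + -2 = 15

15


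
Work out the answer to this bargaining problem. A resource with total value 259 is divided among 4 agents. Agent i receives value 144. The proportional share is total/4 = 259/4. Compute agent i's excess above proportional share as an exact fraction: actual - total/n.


Step 1: Proportional share = 259/4
Step 2: Agent's actual allocation = 144
Step 3: Excess = 144 - 259/4 = 317/4

317/4


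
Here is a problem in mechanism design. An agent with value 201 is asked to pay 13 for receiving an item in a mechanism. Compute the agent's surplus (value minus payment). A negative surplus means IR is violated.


Step 1: Surplus = value - payment = 201 - 13 = 188
Step 2: IR is satisfied (surplus >= 0)

188


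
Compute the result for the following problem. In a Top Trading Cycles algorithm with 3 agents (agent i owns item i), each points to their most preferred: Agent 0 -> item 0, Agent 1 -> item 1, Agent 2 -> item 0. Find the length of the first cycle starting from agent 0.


Step 1: Trace the pointer graph from agent 0: 0 -> 0
Step 2: A cycle is detected when we revisit agent 0
Step 3: The cycle is: 0 -> 0
Step 4: Cycle length = 1

1


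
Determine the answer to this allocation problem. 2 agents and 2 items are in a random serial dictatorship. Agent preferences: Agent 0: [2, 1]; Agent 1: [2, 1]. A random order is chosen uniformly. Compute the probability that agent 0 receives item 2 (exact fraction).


Step 1: Agent 0 wants item 2
Step 2: There are 2 possible orderings of agents
Step 3: In 1 orderings, agent 0 gets item 2
Step 4: Probability = 1/2

1/2


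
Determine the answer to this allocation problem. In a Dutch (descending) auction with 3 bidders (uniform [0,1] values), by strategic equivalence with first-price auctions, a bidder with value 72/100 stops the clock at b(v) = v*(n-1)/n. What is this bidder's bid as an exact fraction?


Step 1: Dutch auctions are strategically equivalent to first-price auctions
Step 2: The equilibrium bid is b(v) = v*(n-1)/n
Step 3: b = 18/25 * 2/3
Step 4: b = 12/25

12/25


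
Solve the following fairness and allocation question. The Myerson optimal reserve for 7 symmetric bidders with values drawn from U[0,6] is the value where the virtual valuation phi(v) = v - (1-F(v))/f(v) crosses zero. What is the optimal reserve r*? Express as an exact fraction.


Step 1: For U[0,6], F(v) = v/6 and f(v) = 1/6
Step 2: phi(v) = v - (1 - v/6)/(1/6) = v - (6 - v) = 2v - 6
Step 3: Set phi(r*) = 0: 2r* - 6 = 0
Step 4: r* = 6/2 = 3 (the number of bidders n = 7 does not enter)

3


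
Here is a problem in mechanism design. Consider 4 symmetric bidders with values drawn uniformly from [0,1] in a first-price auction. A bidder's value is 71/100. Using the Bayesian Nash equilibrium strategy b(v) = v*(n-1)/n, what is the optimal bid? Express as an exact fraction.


Step 1: The symmetric BNE bidding function is b(v) = v * (n-1) / n
Step 2: Substitute v = 71/100 and n = 4
Step 3: b = 71/100 * 3/4
Step 4: b = 213/400

213/400


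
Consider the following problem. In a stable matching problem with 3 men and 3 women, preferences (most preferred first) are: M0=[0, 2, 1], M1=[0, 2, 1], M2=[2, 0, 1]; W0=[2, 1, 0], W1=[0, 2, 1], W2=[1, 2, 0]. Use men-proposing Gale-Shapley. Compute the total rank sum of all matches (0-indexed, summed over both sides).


Step 1: Run Gale-Shapley (men propose, women hold best offer):
  M0 proposes to W0; she accepts
  M1 proposes to W0; she switches from M0
  M2 proposes to W2; she accepts
  M0 proposes to W2; rejected
  M0 proposes to W1; she accepts
Step 2: Final matching: W0-M1, W1-M0, W2-M2
Step 3: 0-indexed ranks (man's rank of his match, then woman's): 0 + 1 + 2 + 0 + 0 + 1
Step 4: Total rank sum = 4

4


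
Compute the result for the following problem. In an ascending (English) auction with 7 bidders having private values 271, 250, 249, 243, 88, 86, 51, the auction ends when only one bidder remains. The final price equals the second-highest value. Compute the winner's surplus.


Step 1: Identify the highest value: 271
Step 2: Identify the second-highest value: 250
Step 3: The final price = second-highest value = 250
Step 4: Surplus = 271 - 250 = 21

21


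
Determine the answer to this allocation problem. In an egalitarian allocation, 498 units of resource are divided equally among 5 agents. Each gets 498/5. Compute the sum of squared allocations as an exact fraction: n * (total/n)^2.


Step 1: Each agent's share = 498/5
Step 2: Square of each share = (498/5)^2 = 248004/25
Step 3: Sum of squares = 5 * 248004/25 = 248004/5

248004/5


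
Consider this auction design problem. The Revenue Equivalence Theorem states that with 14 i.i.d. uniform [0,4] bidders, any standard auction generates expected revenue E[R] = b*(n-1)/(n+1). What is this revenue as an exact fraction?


Step 1: By Revenue Equivalence, expected revenue = b*(n-1)/(n+1)
Step 2: Substituting n = 14, b = 4
Step 3: Revenue = 4*(14-1)/(14+1) = 4*13/15
Step 4: Revenue = 52/15

52/15


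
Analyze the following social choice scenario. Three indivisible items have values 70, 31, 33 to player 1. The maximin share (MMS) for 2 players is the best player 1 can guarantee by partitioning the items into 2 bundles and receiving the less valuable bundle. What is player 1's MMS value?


Step 1: Item values = 70, 31, 33
Step 2: Enumerate all 2-bundle partitions and take the smaller bundle:
  Partition 1: {70} vs {31,33} -> bundles 70, 64; min = 64
  Partition 2: {31} vs {70,33} -> bundles 31, 103; min = 31
  Partition 3: {33} vs {70,31} -> bundles 33, 101; min = 33
Step 3: MMS = max(64, 31, 33) = 64

64


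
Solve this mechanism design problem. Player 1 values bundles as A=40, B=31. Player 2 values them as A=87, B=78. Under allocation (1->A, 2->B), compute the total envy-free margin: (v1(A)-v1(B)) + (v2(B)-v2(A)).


Step 1: Player 1's margin = v1(A) - v1(B) = 40 - 31 = 9
Step 2: Player 2's margin = v2(B) - v2(A) = 78 - 87 = -9
Step 3: Total margin = 9 + -9 = 0

0


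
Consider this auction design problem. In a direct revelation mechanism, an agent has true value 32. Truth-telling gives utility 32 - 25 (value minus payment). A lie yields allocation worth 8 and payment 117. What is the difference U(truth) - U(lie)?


Step 1: U(truth) = value - payment = 32 - 25 = 7
Step 2: U(lie) = allocation - payment = 8 - 117 = -109
Step 3: IC gap = 7 - (-109) = 116

116


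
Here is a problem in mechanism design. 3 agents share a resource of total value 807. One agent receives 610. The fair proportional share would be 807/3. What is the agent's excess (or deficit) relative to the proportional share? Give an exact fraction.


Step 1: Proportional share = 807/3 = 269
Step 2: Agent's actual allocation = 610
Step 3: Excess = 610 - 269 = 341

341


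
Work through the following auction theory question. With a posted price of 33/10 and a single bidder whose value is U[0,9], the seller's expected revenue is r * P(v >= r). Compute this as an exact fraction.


Step 1: Posted price r = 33/10, value support [0,9]
Step 2: P(v >= r) = (9 - 33/10)/9 = 19/30
Step 3: Expected revenue = r * P(v >= r) = 33/10 * 19/30
Step 4: Revenue = 209/100

209/100


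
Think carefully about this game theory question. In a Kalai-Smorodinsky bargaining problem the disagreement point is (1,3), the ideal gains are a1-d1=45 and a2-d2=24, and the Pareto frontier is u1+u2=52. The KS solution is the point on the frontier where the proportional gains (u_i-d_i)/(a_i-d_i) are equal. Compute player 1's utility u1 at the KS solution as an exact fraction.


Step 1: At the KS point, (u1-d1)/r1 = (u2-d2)/r2 = t and u1+u2 = 52
Step 2: u1 = d1 + r1*t and u2 = d2 + r2*t, so (d1 + r1*t) + (d2 + r2*t) = 52
Step 3: t = (52 - 1 - 3)/(45 + 24) = 48/69 = 16/23
Step 4: u1 = d1 + r1*t = 1 + 45 * 16/23 = 743/23
Step 5: (Check: u2 = d2 + r2*t = 453/23; u1+u2 = 743/23 + 453/23 = 52, on the frontier.)

743/23


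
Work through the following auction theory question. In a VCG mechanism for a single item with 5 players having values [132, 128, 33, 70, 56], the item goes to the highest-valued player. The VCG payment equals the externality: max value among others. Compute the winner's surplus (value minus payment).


Step 1: The winner is the agent with the highest value: agent 0 with value 132
Step 2: Values of other agents: [128, 33, 70, 56]
Step 3: VCG payment = max of others' values = 128
Step 4: Surplus = 132 - 128 = 4

4


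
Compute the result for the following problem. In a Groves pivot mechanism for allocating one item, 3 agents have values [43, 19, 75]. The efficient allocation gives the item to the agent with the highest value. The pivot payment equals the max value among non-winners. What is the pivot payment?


Step 1: The efficient winner is agent 2 with value 75
Step 2: Other agents' values: [43, 19]
Step 3: Pivot payment = max(others) = 43
Step 4: The winner pays 43

43


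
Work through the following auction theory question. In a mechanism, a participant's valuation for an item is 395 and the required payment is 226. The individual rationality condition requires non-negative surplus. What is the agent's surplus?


Step 1: Surplus = value - payment = 395 - 226 = 169
Step 2: IR is satisfied (surplus >= 0)

169


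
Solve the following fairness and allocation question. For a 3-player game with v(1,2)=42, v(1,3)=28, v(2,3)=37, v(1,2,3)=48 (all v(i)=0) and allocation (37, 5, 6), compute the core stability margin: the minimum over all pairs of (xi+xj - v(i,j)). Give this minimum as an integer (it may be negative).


Step 1: Slack for coalition (1,2): x1+x2 - v12 = 42 - 42 = 0
Step 2: Slack for coalition (1,3): x1+x3 - v13 = 43 - 28 = 15
Step 3: Slack for coalition (2,3): x2+x3 - v23 = 11 - 37 = -26
Step 4: Minimum slack = min(0, 15, -26) = -26, attained by (2,3); coalition (2,3) can block (slack < 0), so the allocation is not in the core

-26


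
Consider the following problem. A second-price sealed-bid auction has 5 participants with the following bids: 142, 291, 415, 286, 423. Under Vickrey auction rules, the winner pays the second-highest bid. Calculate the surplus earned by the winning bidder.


Step 1: Sort bids in descending order: 423, 415, 291, 286, 142
Step 2: The winning bid is the highest: 423
Step 3: The payment equals the second-highest bid: 415
Step 4: Surplus = winner's bid - payment = 423 - 415 = 8

8


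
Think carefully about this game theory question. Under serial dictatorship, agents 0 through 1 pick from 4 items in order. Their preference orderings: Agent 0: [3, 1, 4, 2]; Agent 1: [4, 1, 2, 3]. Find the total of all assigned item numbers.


Step 1: Agent 0 picks item 3
Step 2: Agent 1 picks item 4
Step 3: Sum = 3 + 4 = 7

7


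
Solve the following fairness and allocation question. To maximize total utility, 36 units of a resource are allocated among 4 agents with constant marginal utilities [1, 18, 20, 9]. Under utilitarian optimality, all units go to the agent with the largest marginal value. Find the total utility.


Step 1: The marginal utilities are [1, 18, 20, 9]
Step 2: The highest marginal utility is 20
Step 3: All 36 units go to that agent
Step 4: Total utility = 20 * 36 = 720

720


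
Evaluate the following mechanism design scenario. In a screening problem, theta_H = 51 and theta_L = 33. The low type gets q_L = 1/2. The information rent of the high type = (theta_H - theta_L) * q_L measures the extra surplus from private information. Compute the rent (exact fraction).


Step 1: theta_H - theta_L = 51 - 33 = 18
Step 2: Information rent = (theta_H - theta_L) * q_L
Step 3: = 18 * 1/2
Step 4: = 9

9


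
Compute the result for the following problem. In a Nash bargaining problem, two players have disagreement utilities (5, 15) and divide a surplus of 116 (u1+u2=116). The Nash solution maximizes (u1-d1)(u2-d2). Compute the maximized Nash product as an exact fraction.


Step 1: The Nash solution splits surplus symmetrically above the disagreement point
Step 2: u1 = (total + d1 - d2)/2 = (116 + 5 - 15)/2 = 53
Step 3: u2 = (total - d1 + d2)/2 = (116 - 5 + 15)/2 = 63
Step 4: Nash product = (53 - 5) * (63 - 15)
Step 5: = 48 * 48 = 2304

2304


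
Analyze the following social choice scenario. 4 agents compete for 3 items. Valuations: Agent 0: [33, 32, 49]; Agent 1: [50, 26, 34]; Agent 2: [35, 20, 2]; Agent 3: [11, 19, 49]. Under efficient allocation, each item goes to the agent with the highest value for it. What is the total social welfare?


Step 1: For each item, find the maximum value among all agents.
Step 2: Item 0 -> Agent 1 (value 50)
Step 3: Item 1 -> Agent 0 (value 32)
Step 4: Item 2 -> Agent 0 (value 49)
Step 5: Total welfare = 50 + 32 + 49 = 131

131


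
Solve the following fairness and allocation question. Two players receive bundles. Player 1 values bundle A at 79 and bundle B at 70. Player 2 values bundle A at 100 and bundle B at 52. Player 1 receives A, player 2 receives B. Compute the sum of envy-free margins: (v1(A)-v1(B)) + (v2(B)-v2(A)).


Step 1: Player 1's margin = v1(A) - v1(B) = 79 - 70 = 9
Step 2: Player 2's margin = v2(B) - v2(A) = 52 - 100 = -48
Step 3: Total margin = 9 + -48 = -39

-39


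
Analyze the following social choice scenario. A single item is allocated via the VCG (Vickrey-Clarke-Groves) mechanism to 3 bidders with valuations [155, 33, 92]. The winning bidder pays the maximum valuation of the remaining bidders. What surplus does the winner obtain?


Step 1: The winner is the agent with the highest value: agent 0 with value 155
Step 2: Values of other agents: [33, 92]
Step 3: VCG payment = max of others' values = 92
Step 4: Surplus = 155 - 92 = 63

63


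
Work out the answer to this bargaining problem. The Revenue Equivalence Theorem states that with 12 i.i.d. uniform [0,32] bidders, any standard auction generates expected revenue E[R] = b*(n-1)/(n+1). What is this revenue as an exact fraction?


Step 1: By Revenue Equivalence, expected revenue = b*(n-1)/(n+1)
Step 2: Substituting n = 12, b = 32
Step 3: Revenue = 32*(12-1)/(12+1) = 32*11/13
Step 4: Revenue = 352/13

352/13


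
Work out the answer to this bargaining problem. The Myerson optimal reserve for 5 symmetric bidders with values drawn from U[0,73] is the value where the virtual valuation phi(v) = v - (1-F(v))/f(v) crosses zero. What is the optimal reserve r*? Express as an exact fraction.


Step 1: For U[0,73], F(v) = v/73 and f(v) = 1/73
Step 2: phi(v) = v - (1 - v/73)/(1/73) = v - (73 - v) = 2v - 73
Step 3: Set phi(r*) = 0: 2r* - 73 = 0
Step 4: r* = 73/2 (the number of bidders n = 5 does not enter)

73/2


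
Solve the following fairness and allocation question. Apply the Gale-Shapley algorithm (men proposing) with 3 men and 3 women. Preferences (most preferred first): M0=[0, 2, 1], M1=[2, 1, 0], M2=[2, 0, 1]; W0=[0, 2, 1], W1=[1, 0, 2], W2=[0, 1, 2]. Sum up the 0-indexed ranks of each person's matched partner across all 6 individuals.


Step 1: Run Gale-Shapley (men propose, women hold best offer):
  M0 proposes to W0; she accepts
  M1 proposes to W2; she accepts
  M2 proposes to W2; rejected
  M2 proposes to W0; rejected
  M2 proposes to W1; she accepts
Step 2: Final matching: W0-M0, W1-M2, W2-M1
Step 3: 0-indexed ranks (man's rank of his match, then woman's): 0 + 0 + 2 + 2 + 0 + 1
Step 4: Total rank sum = 5

5


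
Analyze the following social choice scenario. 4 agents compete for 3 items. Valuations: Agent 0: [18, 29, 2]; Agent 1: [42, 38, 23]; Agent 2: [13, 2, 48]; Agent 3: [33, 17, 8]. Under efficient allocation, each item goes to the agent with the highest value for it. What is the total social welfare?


Step 1: For each item, find the maximum value among all agents.
Step 2: Item 0 -> Agent 1 (value 42)
Step 3: Item 1 -> Agent 1 (value 38)
Step 4: Item 2 -> Agent 2 (value 48)
Step 5: Total welfare = 42 + 38 + 48 = 128

128


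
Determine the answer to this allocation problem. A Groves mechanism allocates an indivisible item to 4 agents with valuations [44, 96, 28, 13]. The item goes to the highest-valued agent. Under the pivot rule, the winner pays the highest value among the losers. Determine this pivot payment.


Step 1: The efficient winner is agent 1 with value 96
Step 2: Other agents' values: [44, 28, 13]
Step 3: Pivot payment = max(others) = 44
Step 4: The winner pays 44

44


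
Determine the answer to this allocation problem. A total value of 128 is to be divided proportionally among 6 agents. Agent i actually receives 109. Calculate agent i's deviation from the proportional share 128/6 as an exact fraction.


Step 1: Proportional share = 128/6 = 64/3
Step 2: Agent's actual allocation = 109
Step 3: Excess = 109 - 64/3 = 263/3

263/3


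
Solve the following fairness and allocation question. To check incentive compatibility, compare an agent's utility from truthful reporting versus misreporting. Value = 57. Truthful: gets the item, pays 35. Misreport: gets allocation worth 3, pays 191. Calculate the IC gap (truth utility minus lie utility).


Step 1: U(truth) = value - payment = 57 - 35 = 22
Step 2: U(lie) = allocation - payment = 3 - 191 = -188
Step 3: IC gap = 22 - (-188) = 210

210


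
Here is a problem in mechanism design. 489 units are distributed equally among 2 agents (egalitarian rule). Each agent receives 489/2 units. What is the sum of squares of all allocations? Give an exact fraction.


Step 1: Each agent's share = 489/2
Step 2: Square of each share = (489/2)^2 = 239121/4
Step 3: Sum of squares = 2 * 239121/4 = 239121/2

239121/2


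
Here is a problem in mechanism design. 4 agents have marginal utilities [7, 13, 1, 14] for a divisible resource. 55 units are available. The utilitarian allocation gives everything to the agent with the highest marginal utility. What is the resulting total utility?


Step 1: The marginal utilities are [7, 13, 1, 14]
Step 2: The highest marginal utility is 14
Step 3: All 55 units go to that agent
Step 4: Total utility = 14 * 55 = 770

770


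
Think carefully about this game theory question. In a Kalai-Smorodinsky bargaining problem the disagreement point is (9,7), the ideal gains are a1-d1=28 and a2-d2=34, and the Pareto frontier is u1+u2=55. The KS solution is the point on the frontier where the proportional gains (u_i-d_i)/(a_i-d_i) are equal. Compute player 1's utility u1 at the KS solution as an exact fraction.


Step 1: At the KS point, (u1-d1)/r1 = (u2-d2)/r2 = t and u1+u2 = 55
Step 2: u1 = d1 + r1*t and u2 = d2 + r2*t, so (d1 + r1*t) + (d2 + r2*t) = 55
Step 3: t = (55 - 9 - 7)/(28 + 34) = 39/62
Step 4: u1 = d1 + r1*t = 9 + 28 * 39/62 = 825/31
Step 5: (Check: u2 = d2 + r2*t = 880/31; u1+u2 = 825/31 + 880/31 = 55, on the frontier.)

825/31


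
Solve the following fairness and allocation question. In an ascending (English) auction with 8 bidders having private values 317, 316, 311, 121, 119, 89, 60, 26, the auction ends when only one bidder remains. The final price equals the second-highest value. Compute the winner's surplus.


Step 1: Identify the highest value: 317
Step 2: Identify the second-highest value: 316
Step 3: The final price = second-highest value = 316
Step 4: Surplus = 317 - 316 = 1

1


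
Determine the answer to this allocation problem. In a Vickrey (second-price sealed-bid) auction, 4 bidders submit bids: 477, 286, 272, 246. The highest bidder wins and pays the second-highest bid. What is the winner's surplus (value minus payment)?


Step 1: Sort bids in descending order: 477, 286, 272, 246
Step 2: The winning bid is the highest: 477
Step 3: The payment equals the second-highest bid: 286
Step 4: Surplus = winner's bid - payment = 477 - 286 = 191

191


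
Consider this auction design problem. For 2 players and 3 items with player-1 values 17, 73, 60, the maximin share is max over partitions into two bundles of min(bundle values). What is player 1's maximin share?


Step 1: Item values = 17, 73, 60
Step 2: Enumerate all 2-bundle partitions and take the smaller bundle:
  Partition 1: {17} vs {73,60} -> bundles 17, 133; min = 17
  Partition 2: {73} vs {17,60} -> bundles 73, 77; min = 73
  Partition 3: {60} vs {17,73} -> bundles 60, 90; min = 60
Step 3: MMS = max(17, 73, 60) = 73

73


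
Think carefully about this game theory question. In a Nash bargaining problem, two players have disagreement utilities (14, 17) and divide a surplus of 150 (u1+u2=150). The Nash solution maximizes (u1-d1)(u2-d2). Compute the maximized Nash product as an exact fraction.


Step 1: The Nash solution splits surplus symmetrically above the disagreement point
Step 2: u1 = (total + d1 - d2)/2 = (150 + 14 - 17)/2 = 147/2
Step 3: u2 = (total - d1 + d2)/2 = (150 - 14 + 17)/2 = 153/2
Step 4: Nash product = (147/2 - 14) * (153/2 - 17)
Step 5: = 119/2 * 119/2 = 14161/4

14161/4


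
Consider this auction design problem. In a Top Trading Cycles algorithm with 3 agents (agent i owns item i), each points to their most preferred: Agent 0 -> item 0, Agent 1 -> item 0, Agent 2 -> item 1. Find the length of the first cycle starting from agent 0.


Step 1: Trace the pointer graph from agent 0: 0 -> 0
Step 2: A cycle is detected when we revisit agent 0
Step 3: The cycle is: 0 -> 0
Step 4: Cycle length = 1

1


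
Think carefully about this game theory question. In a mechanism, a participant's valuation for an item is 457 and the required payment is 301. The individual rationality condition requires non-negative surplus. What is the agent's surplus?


Step 1: Surplus = value - payment = 457 - 301 = 156
Step 2: IR is satisfied (surplus >= 0)

156


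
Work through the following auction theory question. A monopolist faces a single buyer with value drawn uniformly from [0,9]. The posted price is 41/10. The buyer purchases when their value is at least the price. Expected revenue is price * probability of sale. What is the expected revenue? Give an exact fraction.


Step 1: Posted price r = 41/10, value support [0,9]
Step 2: P(v >= r) = (9 - 41/10)/9 = 49/90
Step 3: Expected revenue = r * P(v >= r) = 41/10 * 49/90
Step 4: Revenue = 2009/900

2009/900


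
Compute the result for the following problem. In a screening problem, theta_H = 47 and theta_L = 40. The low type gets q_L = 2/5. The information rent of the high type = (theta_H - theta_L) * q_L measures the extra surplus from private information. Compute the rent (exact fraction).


Step 1: theta_H - theta_L = 47 - 40 = 7
Step 2: Information rent = (theta_H - theta_L) * q_L
Step 3: = 7 * 2/5
Step 4: = 14/5

14/5


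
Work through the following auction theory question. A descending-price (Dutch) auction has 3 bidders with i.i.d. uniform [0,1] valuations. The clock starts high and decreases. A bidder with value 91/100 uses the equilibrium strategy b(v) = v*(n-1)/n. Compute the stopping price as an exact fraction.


Step 1: Dutch auctions are strategically equivalent to first-price auctions
Step 2: The equilibrium bid is b(v) = v*(n-1)/n
Step 3: b = 91/100 * 2/3
Step 4: b = 91/150

91/150


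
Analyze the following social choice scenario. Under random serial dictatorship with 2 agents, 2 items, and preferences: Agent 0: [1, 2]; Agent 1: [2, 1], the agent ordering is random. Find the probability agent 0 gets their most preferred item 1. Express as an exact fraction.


Step 1: Agent 0 wants item 1
Step 2: There are 2 possible orderings of agents
Step 3: In 2 orderings, agent 0 gets item 1
Step 4: Probability = 2/2 = 1

1


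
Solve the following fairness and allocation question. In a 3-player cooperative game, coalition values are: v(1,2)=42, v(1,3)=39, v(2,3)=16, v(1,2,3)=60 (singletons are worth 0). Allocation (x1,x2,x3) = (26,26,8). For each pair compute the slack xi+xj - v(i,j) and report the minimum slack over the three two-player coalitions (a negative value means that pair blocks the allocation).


Step 1: Slack for coalition (1,2): x1+x2 - v12 = 52 - 42 = 10
Step 2: Slack for coalition (1,3): x1+x3 - v13 = 34 - 39 = -5
Step 3: Slack for coalition (2,3): x2+x3 - v23 = 34 - 16 = 18
Step 4: Minimum slack = min(10, -5, 18) = -5, attained by (1,3); coalition (1,3) can block (slack < 0), so the allocation is not in the core

-5


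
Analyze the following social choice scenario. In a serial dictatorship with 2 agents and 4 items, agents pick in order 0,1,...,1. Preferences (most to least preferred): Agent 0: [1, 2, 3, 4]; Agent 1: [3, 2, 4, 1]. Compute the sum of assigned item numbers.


Step 1: Agent 0 picks item 1
Step 2: Agent 1 picks item 3
Step 3: Sum = 1 + 3 = 4

4


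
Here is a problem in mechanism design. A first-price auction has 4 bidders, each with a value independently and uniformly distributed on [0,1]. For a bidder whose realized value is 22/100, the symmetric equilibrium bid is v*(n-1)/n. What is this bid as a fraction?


Step 1: The symmetric BNE bidding function is b(v) = v * (n-1) / n
Step 2: Substitute v = 11/50 and n = 4
Step 3: b = 11/50 * 3/4
Step 4: b = 33/200

33/200


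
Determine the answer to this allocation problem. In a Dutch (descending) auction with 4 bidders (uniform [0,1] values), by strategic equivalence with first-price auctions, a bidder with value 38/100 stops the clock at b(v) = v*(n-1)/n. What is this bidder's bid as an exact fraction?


Step 1: Dutch auctions are strategically equivalent to first-price auctions
Step 2: The equilibrium bid is b(v) = v*(n-1)/n
Step 3: b = 19/50 * 3/4
Step 4: b = 57/200

57/200


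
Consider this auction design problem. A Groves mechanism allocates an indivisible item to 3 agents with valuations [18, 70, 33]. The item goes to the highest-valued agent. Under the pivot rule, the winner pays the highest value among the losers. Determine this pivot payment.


Step 1: The efficient winner is agent 1 with value 70
Step 2: Other agents' values: [18, 33]
Step 3: Pivot payment = max(others) = 33
Step 4: The winner pays 33

33


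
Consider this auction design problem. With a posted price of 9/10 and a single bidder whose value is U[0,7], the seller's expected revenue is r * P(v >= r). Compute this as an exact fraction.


Step 1: Posted price r = 9/10, value support [0,7]
Step 2: P(v >= r) = (7 - 9/10)/7 = 61/70
Step 3: Expected revenue = r * P(v >= r) = 9/10 * 61/70
Step 4: Revenue = 549/700

549/700


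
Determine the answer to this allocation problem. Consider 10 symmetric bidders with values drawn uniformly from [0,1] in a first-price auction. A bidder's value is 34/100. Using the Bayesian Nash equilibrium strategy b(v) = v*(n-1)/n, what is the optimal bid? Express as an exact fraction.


Step 1: The symmetric BNE bidding function is b(v) = v * (n-1) / n
Step 2: Substitute v = 17/50 and n = 10
Step 3: b = 17/50 * 9/10
Step 4: b = 153/500

153/500


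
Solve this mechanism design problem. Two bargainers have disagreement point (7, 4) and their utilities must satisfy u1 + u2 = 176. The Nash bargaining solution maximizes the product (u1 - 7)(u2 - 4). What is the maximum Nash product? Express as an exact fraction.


Step 1: The Nash solution splits surplus symmetrically above the disagreement point
Step 2: u1 = (total + d1 - d2)/2 = (176 + 7 - 4)/2 = 179/2
Step 3: u2 = (total - d1 + d2)/2 = (176 - 7 + 4)/2 = 173/2
Step 4: Nash product = (179/2 - 7) * (173/2 - 4)
Step 5: = 165/2 * 165/2 = 27225/4

27225/4


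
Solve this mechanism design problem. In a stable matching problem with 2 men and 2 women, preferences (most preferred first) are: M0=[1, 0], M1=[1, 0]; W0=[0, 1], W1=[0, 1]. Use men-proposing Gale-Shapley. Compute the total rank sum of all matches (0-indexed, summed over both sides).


Step 1: Run Gale-Shapley (men propose, women hold best offer):
  M0 proposes to W1; she accepts
  M1 proposes to W1; rejected
  M1 proposes to W0; she accepts
Step 2: Final matching: W0-M1, W1-M0
Step 3: 0-indexed ranks (man's rank of his match, then woman's): 1 + 1 + 0 + 0
Step 4: Total rank sum = 2

2


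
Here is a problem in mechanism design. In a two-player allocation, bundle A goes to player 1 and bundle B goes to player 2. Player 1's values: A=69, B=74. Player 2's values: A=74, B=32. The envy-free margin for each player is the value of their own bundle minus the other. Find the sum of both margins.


Step 1: Player 1's margin = v1(A) - v1(B) = 69 - 74 = -5
Step 2: Player 2's margin = v2(B) - v2(A) = 32 - 74 = -42
Step 3: Total margin = -5 + -42 = -47

-47


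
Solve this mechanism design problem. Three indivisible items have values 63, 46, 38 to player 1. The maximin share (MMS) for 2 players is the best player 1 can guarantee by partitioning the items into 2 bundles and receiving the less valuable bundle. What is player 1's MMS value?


Step 1: Item values = 63, 46, 38
Step 2: Enumerate all 2-bundle partitions and take the smaller bundle:
  Partition 1: {63} vs {46,38} -> bundles 63, 84; min = 63
  Partition 2: {46} vs {63,38} -> bundles 46, 101; min = 46
  Partition 3: {38} vs {63,46} -> bundles 38, 109; min = 38
Step 3: MMS = max(63, 46, 38) = 63

63


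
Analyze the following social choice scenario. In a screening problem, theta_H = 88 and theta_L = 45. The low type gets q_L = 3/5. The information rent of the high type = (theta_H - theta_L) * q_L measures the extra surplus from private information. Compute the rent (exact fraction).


Step 1: theta_H - theta_L = 88 - 45 = 43
Step 2: Information rent = (theta_H - theta_L) * q_L
Step 3: = 43 * 3/5
Step 4: = 129/5

129/5


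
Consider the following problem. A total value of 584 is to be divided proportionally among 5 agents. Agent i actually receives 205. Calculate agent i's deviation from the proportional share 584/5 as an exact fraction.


Step 1: Proportional share = 584/5
Step 2: Agent's actual allocation = 205
Step 3: Excess = 205 - 584/5 = 441/5

441/5


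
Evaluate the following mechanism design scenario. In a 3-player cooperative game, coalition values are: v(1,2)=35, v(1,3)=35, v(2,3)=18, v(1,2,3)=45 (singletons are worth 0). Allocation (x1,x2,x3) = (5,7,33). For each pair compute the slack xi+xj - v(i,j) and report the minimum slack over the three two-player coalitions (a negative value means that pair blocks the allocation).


Step 1: Slack for coalition (1,2): x1+x2 - v12 = 12 - 35 = -23
Step 2: Slack for coalition (1,3): x1+x3 - v13 = 38 - 35 = 3
Step 3: Slack for coalition (2,3): x2+x3 - v23 = 40 - 18 = 22
Step 4: Minimum slack = min(-23, 3, 22) = -23, attained by (1,2); coalition (1,2) can block (slack < 0), so the allocation is not in the core

-23


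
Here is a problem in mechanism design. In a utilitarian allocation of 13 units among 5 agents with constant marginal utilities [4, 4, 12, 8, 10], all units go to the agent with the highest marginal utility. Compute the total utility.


Step 1: The marginal utilities are [4, 4, 12, 8, 10]
Step 2: The highest marginal utility is 12
Step 3: All 13 units go to that agent
Step 4: Total utility = 12 * 13 = 156

156


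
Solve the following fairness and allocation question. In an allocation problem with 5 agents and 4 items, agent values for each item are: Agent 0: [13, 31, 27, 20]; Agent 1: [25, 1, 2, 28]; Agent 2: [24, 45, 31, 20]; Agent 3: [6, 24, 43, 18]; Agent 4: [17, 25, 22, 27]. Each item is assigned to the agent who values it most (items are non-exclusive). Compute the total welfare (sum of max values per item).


Step 1: For each item, find the maximum value among all agents.
Step 2: Item 0 -> Agent 1 (value 25)
Step 3: Item 1 -> Agent 2 (value 45)
Step 4: Item 2 -> Agent 3 (value 43)
Step 5: Item 3 -> Agent 1 (value 28)
Step 6: Total welfare = 25 + 45 + 43 + 28 = 141

141


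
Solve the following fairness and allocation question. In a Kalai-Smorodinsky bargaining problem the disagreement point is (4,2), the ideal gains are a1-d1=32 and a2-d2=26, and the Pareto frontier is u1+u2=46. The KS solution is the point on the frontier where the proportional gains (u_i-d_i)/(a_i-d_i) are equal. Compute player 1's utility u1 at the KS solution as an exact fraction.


Step 1: At the KS point, (u1-d1)/r1 = (u2-d2)/r2 = t and u1+u2 = 46
Step 2: u1 = d1 + r1*t and u2 = d2 + r2*t, so (d1 + r1*t) + (d2 + r2*t) = 46
Step 3: t = (46 - 4 - 2)/(32 + 26) = 40/58 = 20/29
Step 4: u1 = d1 + r1*t = 4 + 32 * 20/29 = 756/29
Step 5: (Check: u2 = d2 + r2*t = 578/29; u1+u2 = 756/29 + 578/29 = 46, on the frontier.)

756/29


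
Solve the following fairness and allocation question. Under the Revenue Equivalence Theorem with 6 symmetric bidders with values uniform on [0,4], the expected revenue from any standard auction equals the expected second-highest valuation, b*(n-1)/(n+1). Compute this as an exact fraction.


Step 1: By Revenue Equivalence, expected revenue = b*(n-1)/(n+1)
Step 2: Substituting n = 6, b = 4
Step 3: Revenue = 4*(6-1)/(6+1) = 4*5/7
Step 4: Revenue = 20/7

20/7


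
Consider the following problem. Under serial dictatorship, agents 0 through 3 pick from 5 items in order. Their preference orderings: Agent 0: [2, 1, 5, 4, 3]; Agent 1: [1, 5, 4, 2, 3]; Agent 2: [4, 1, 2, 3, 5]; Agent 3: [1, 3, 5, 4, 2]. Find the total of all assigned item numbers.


Step 1: Agent 0 picks item 2
Step 2: Agent 1 picks item 1
Step 3: Agent 2 picks item 4
Step 4: Agent 3 picks item 3
Step 5: Sum = 2 + 1 + 4 + 3 = 10

10


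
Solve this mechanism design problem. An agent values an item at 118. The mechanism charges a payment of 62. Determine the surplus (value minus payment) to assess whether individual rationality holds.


Step 1: Surplus = value - payment = 118 - 62 = 56
Step 2: IR is satisfied (surplus >= 0)

56


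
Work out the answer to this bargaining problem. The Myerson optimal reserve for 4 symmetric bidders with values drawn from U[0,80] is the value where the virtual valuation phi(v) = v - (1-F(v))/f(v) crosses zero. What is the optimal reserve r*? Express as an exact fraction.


Step 1: For U[0,80], F(v) = v/80 and f(v) = 1/80
Step 2: phi(v) = v - (1 - v/80)/(1/80) = v - (80 - v) = 2v - 80
Step 3: Set phi(r*) = 0: 2r* - 80 = 0
Step 4: r* = 80/2 = 40 (the number of bidders n = 4 does not enter)

40


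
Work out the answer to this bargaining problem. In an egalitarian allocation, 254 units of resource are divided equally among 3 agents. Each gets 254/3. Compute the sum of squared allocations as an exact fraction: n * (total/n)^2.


Step 1: Each agent's share = 254/3
Step 2: Square of each share = (254/3)^2 = 64516/9
Step 3: Sum of squares = 3 * 64516/9 = 64516/3

64516/3


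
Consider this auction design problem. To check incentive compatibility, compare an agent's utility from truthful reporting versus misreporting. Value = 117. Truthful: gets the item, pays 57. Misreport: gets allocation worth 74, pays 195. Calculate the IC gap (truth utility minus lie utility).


Step 1: U(truth) = value - payment = 117 - 57 = 60
Step 2: U(lie) = allocation - payment = 74 - 195 = -121
Step 3: IC gap = 60 - (-121) = 181

181


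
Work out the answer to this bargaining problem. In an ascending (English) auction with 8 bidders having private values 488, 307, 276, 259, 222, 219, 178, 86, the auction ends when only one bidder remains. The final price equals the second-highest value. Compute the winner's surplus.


Step 1: Identify the highest value: 488
Step 2: Identify the second-highest value: 307
Step 3: The final price = second-highest value = 307
Step 4: Surplus = 488 - 307 = 181

181


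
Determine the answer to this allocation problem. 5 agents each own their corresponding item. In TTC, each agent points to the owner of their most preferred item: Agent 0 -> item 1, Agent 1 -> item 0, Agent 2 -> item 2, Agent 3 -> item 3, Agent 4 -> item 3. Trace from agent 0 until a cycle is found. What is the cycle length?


Step 1: Trace the pointer graph from agent 0: 0 -> 1 -> 0
Step 2: A cycle is detected when we revisit agent 0
Step 3: The cycle is: 0 -> 1 -> 0
Step 4: Cycle length = 2

2


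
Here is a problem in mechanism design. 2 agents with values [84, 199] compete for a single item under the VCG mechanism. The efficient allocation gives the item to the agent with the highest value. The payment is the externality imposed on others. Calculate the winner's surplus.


Step 1: The winner is the agent with the highest value: agent 1 with value 199
Step 2: Values of other agents: [84]
Step 3: VCG payment = max of others' values = 84
Step 4: Surplus = 199 - 84 = 115

115


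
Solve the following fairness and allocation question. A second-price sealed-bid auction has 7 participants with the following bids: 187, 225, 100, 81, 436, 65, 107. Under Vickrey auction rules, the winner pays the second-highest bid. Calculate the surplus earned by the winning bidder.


Step 1: Sort bids in descending order: 436, 225, 187, 107, 100, 81, 65
Step 2: The winning bid is the highest: 436
Step 3: The payment equals the second-highest bid: 225
Step 4: Surplus = winner's bid - payment = 436 - 225 = 211

211


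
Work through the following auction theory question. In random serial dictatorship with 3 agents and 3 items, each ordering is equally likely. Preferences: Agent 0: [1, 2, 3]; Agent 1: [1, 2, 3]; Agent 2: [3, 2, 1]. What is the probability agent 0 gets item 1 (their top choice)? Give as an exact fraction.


Step 1: Agent 0 wants item 1
Step 2: There are 6 possible orderings of agents
Step 3: In 3 orderings, agent 0 gets item 1
Step 4: Probability = 3/6 = 1/2

1/2


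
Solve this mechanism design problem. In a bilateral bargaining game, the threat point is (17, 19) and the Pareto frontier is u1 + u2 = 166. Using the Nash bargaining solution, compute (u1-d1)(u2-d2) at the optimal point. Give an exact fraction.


Step 1: The Nash solution splits surplus symmetrically above the disagreement point
Step 2: u1 = (total + d1 - d2)/2 = (166 + 17 - 19)/2 = 82
Step 3: u2 = (total - d1 + d2)/2 = (166 - 17 + 19)/2 = 84
Step 4: Nash product = (82 - 17) * (84 - 19)
Step 5: = 65 * 65 = 4225

4225
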